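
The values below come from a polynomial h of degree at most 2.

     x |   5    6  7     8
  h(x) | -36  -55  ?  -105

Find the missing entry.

The 3 known points determine the degree-2 polynomial uniquely.
Write h(x) = ax^2 + bx + c. Substituting each data point gives a linear system:
  25a + 5b + c = -36
  36a + 6b + c = -55
  64a + 8b + c = -105
Solving the system yields a = -2, b = 3, c = -1.
So h(x) = -2x^2 + 3x - 1.
Then h(7) = -78.

-78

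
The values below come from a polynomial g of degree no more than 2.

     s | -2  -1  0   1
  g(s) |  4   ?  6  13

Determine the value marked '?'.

The 3 known points determine the degree-2 polynomial uniquely.
Write g(s) = as^2 + bs + c. Substituting each data point gives a linear system:
  4a - 2b + c = 4
  c = 6
  a + b + c = 13
Solving the system yields a = 2, b = 5, c = 6.
So g(s) = 2s² + 5s + 6.
Then g(-1) = 3.

3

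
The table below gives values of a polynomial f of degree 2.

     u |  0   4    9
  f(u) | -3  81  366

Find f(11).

Write f(u) = au^2 + bu + c. Substituting each data point gives a linear system:
  c = -3
  16a + 4b + c = 81
  81a + 9b + c = 366
Solving the system yields a = 4, b = 5, c = -3.
So f(u) = 4u² + 5u - 3.
Then f(11) = 536.

536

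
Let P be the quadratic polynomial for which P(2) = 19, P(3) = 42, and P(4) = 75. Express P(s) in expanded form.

Write P(s) = as^2 + bs + c. Substituting each data point gives a linear system:
  4a + 2b + c = 19
  9a + 3b + c = 42
  16a + 4b + c = 75
Solving the system yields a = 5, b = -2, c = 3.
So P(s) = 5s^2 - 2s + 3.
Check: P(3) = 42. ✓

P(s) = 5s^2 - 2s + 3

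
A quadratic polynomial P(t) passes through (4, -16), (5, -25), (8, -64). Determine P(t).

Write P(t) = at^2 + bt + c. Substituting each data point gives a linear system:
  16a + 4b + c = -16
  25a + 5b + c = -25
  64a + 8b + c = -64
Solving the system yields a = -1, b = 0, c = 0.
So P(t) = -t^2.
Check: P(8) = -64. ✓

P(t) = -t^2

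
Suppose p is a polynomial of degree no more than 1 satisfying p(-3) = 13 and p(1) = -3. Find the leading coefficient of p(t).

-4

Write p(t) = at + b. Substituting each data point gives a linear system:
  -3a + b = 13
  a + b = -3
Solving the system yields a = -4, b = 1.
So p(t) = -4t + 1.
The leading coefficient is -4.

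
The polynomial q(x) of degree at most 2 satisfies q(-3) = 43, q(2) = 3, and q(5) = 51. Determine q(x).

q(x) = 3x^2 - 5x + 1

Write q(x) = ax^2 + bx + c. Substituting each data point gives a linear system:
  9a - 3b + c = 43
  4a + 2b + c = 3
  25a + 5b + c = 51
Solving the system yields a = 3, b = -5, c = 1.
So q(x) = 3x² - 5x + 1.
Check: q(2) = 3. ✓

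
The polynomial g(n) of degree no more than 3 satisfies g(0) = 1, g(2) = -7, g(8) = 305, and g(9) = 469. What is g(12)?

Using the Lagrange interpolation formula with nodes 0, 2, 8, 9:
  L_0(n) = (n - 2)(n - 8)(n - 9) / -144
  L_1(n) = n(n - 8)(n - 9) / 84
  L_2(n) = n(n - 2)(n - 9) / -48
  L_3(n) = n(n - 2)(n - 8) / 63
Then g(n) = 1·L_0(n) - 7·L_1(n) + 305·L_2(n) + 469·L_3(n).
Expanding and collecting terms gives g(n) = n^3 - 3n^2 - 2n + 1.
Evaluating at n = 12: g(12) = 1273.

1273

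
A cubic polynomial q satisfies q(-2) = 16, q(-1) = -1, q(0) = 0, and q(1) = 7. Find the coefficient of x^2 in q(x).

Write q(x) = ax^3 + bx^2 + cx + d. Substituting each data point gives a linear system:
  -8a + 4b - 2c + d = 16
  -a + b - c + d = -1
  d = 0
  a + b + c + d = 7
Solving the system yields a = -2, b = 3, c = 6, d = 0.
So q(x) = -2x^3 + 3x^2 + 6x.
The coefficient of x^2 is 3.

3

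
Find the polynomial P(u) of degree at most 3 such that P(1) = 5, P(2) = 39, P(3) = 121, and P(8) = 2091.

Write P(u) = au^3 + bu^2 + cu + d. Substituting each data point gives a linear system:
  a + b + c + d = 5
  8a + 4b + 2c + d = 39
  27a + 9b + 3c + d = 121
  512a + 64b + 8c + d = 2091
Solving the system yields a = 4, b = 0, c = 6, d = -5.
So P(u) = 4u^3 + 6u - 5.
Check: P(1) = 5. ✓

P(u) = 4u^3 + 6u - 5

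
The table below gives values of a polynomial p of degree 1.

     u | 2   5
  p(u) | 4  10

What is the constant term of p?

Write p(u) = au + b. Substituting each data point gives a linear system:
  2a + b = 4
  5a + b = 10
Solving the system yields a = 2, b = 0.
So p(u) = 2u.
The constant term is 0.

0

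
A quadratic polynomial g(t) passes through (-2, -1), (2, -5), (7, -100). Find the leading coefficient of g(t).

Write g(t) = at^2 + bt + c. Substituting each data point gives a linear system:
  4a - 2b + c = -1
  4a + 2b + c = -5
  49a + 7b + c = -100
Solving the system yields a = -2, b = -1, c = 5.
So g(t) = -2t² - t + 5.
The leading coefficient is -2.

-2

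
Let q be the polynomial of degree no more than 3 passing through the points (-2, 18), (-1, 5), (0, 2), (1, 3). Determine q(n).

q(n) = -n^3 + 2n^2 + 2

Write q(n) = an^3 + bn^2 + cn + d. Substituting each data point gives a linear system:
  -8a + 4b - 2c + d = 18
  -a + b - c + d = 5
  d = 2
  a + b + c + d = 3
Solving the system yields a = -1, b = 2, c = 0, d = 2.
So q(n) = -n^3 + 2n^2 + 2.
Check: q(-1) = 5. ✓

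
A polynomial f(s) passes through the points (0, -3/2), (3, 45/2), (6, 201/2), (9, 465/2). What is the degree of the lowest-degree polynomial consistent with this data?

2

Forward differences of the values at s = 0, 3, 6, 9:
  f  : -3/2  45/2  201/2  465/2
  Δ  : 24  78  132
  Δ^2: 54  54
  Δ^3: 0
The second differences are constant (54) and nonzero, while all higher differences vanish, so the minimal degree is 2.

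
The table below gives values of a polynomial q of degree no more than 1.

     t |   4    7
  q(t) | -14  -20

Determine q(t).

q(t) = -2t - 6

Write q(t) = at + b. Substituting each data point gives a linear system:
  4a + b = -14
  7a + b = -20
Solving the system yields a = -2, b = -6.
So q(t) = -2t - 6.
Check: q(7) = -20. ✓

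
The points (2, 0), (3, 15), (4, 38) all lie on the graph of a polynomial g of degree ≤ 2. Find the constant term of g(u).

-6

Write g(u) = au^2 + bu + c. Substituting each data point gives a linear system:
  4a + 2b + c = 0
  9a + 3b + c = 15
  16a + 4b + c = 38
Solving the system yields a = 4, b = -5, c = -6.
So g(u) = 4u^2 - 5u - 6.
The constant term is -6.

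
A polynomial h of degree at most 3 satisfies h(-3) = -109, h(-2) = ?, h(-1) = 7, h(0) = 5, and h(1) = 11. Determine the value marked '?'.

The 4 known points determine the degree-3 polynomial uniquely.
Write h(s) = as^3 + bs^2 + cs + d. Substituting each data point gives a linear system:
  -27a + 9b - 3c + d = -109
  -a + b - c + d = 7
  d = 5
  a + b + c + d = 11
Solving the system yields a = 6, b = 4, c = -4, d = 5.
So h(s) = 6s^3 + 4s^2 - 4s + 5.
Then h(-2) = -19.

-19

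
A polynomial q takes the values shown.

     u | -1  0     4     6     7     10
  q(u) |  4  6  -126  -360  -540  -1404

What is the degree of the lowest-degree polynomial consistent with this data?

3

Divided differences on the nodes -1, 0, 4, 6, 7, 10:
  order 0: 4  6  -126  -360  -540  -1404
  order 1: 2  -33  -117  -180  -288
  order 2: -7  -14  -21  -27
  order 3: -1  -1  -1
  order 4: 0  0
  order 5: 0
The order-3 divided differences are all -1 (nonzero) and every higher order vanishes, so the data lies on a polynomial of degree exactly 3.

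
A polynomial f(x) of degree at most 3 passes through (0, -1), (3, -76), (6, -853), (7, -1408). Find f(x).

Write f(x) = ax^3 + bx^2 + cx + d. Substituting each data point gives a linear system:
  d = -1
  27a + 9b + 3c + d = -76
  216a + 36b + 6c + d = -853
  343a + 49b + 7c + d = -1408
Solving the system yields a = -5, b = 6, c = 2, d = -1.
So f(x) = -5x^3 + 6x^2 + 2x - 1.
Check: f(7) = -1408. ✓

f(x) = -5x^3 + 6x^2 + 2x - 1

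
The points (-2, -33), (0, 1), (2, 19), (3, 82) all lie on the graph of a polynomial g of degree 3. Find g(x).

g(x) = 4x^3 - 2x^2 - 3x + 1

Write g(x) = ax^3 + bx^2 + cx + d. Substituting each data point gives a linear system:
  -8a + 4b - 2c + d = -33
  d = 1
  8a + 4b + 2c + d = 19
  27a + 9b + 3c + d = 82
Solving the system yields a = 4, b = -2, c = -3, d = 1.
So g(x) = 4x³ - 2x² - 3x + 1.
Check: g(0) = 1. ✓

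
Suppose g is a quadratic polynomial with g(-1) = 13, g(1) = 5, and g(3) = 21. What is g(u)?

Using the Lagrange interpolation formula with nodes -1, 1, 3:
  L_0(u) = (u - 1)(u - 3) / 8
  L_1(u) = (u + 1)(u - 3) / -4
  L_2(u) = (u + 1)(u - 1) / 8
Then g(u) = 13·L_0(u) + 5·L_1(u) + 21·L_2(u).
Expanding and collecting terms gives g(u) = 3u^2 - 4u + 6.
Check: g(-1) = 13. ✓

g(u) = 3u^2 - 4u + 6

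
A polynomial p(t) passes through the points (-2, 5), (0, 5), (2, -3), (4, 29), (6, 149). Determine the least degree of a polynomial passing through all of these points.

Forward differences of the values at t = -2, 0, 2, 4, 6:
  p  : 5  5  -3  29  149
  Δ  : 0  -8  32  120
  Δ^2: -8  40  88
  Δ^3: 48  48
  Δ^4: 0
The third differences are constant (48) and nonzero, while all higher differences vanish, so the minimal degree is 3.

3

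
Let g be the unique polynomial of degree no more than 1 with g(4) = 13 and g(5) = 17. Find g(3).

Using the Lagrange interpolation formula with nodes 4, 5:
  L_0(x) = (x - 5) / -1
  L_1(x) = (x - 4) / 1
Then g(x) = 13·L_0(x) + 17·L_1(x).
Expanding and collecting terms gives g(x) = 4x - 3.
Evaluating at x = 3: g(3) = 9.

9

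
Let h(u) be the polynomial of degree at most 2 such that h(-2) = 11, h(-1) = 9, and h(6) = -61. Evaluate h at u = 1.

-1

Using the Lagrange interpolation formula with nodes -2, -1, 6:
  L_0(u) = (u + 1)(u - 6) / 8
  L_1(u) = (u + 2)(u - 6) / -7
  L_2(u) = (u + 2)(u + 1) / 56
Then h(u) = 11·L_0(u) + 9·L_1(u) - 61·L_2(u).
Expanding and collecting terms gives h(u) = -u² - 5u + 5.
Evaluating at u = 1: h(1) = -1.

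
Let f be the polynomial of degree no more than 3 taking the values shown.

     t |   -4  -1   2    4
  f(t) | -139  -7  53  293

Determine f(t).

f(t) = 3t^3 + 5t^2 + 6t - 3

Write f(t) = at^3 + bt^2 + ct + d. Substituting each data point gives a linear system:
  -64a + 16b - 4c + d = -139
  -a + b - c + d = -7
  8a + 4b + 2c + d = 53
  64a + 16b + 4c + d = 293
Solving the system yields a = 3, b = 5, c = 6, d = -3.
So f(t) = 3t³ + 5t² + 6t - 3.
Check: f(4) = 293. ✓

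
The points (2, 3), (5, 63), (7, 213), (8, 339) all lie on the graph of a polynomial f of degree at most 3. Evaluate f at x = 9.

507

Write f(x) = ax^3 + bx^2 + cx + d. Substituting each data point gives a linear system:
  8a + 4b + 2c + d = 3
  125a + 25b + 5c + d = 63
  343a + 49b + 7c + d = 213
  512a + 64b + 8c + d = 339
Solving the system yields a = 1, b = -3, c = 2, d = 3.
So f(x) = x³ - 3x² + 2x + 3.
Then f(9) = 507.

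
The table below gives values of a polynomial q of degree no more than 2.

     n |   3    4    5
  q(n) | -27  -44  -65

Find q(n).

q(n) = -2n^2 - 3n

Write q(n) = an^2 + bn + c. Substituting each data point gives a linear system:
  9a + 3b + c = -27
  16a + 4b + c = -44
  25a + 5b + c = -65
Solving the system yields a = -2, b = -3, c = 0.
So q(n) = -2n^2 - 3n.
Check: q(5) = -65. ✓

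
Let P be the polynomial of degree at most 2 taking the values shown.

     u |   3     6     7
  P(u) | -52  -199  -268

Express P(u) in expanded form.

P(u) = -5u^2 - 4u + 5

Using the Lagrange interpolation formula with nodes 3, 6, 7:
  L_0(u) = (u - 6)(u - 7) / 12
  L_1(u) = (u - 3)(u - 7) / -3
  L_2(u) = (u - 3)(u - 6) / 4
Then P(u) = -52·L_0(u) - 199·L_1(u) - 268·L_2(u).
Expanding and collecting terms gives P(u) = -5u^2 - 4u + 5.
Check: P(6) = -199. ✓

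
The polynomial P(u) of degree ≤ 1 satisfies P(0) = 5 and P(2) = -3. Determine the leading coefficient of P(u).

-4

Write P(u) = au + b. Substituting each data point gives a linear system:
  b = 5
  2a + b = -3
Solving the system yields a = -4, b = 5.
So P(u) = -4u + 5.
The leading coefficient is -4.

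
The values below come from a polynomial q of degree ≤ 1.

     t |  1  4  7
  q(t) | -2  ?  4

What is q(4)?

The 2 known points determine the degree-1 polynomial uniquely.
Write q(t) = at + b. Substituting each data point gives a linear system:
  a + b = -2
  7a + b = 4
Solving the system yields a = 1, b = -3.
So q(t) = t - 3.
Then q(4) = 1.

1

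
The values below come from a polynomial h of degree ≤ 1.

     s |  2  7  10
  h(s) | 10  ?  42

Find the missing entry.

The 2 known points determine the degree-1 polynomial uniquely.
Write h(s) = as + b. Substituting each data point gives a linear system:
  2a + b = 10
  10a + b = 42
Solving the system yields a = 4, b = 2.
So h(s) = 4s + 2.
Then h(7) = 30.

30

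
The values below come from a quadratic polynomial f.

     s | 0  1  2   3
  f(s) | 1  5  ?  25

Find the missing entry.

13

The 3 known points determine the degree-2 polynomial uniquely.
Write f(s) = as^2 + bs + c. Substituting each data point gives a linear system:
  c = 1
  a + b + c = 5
  9a + 3b + c = 25
Solving the system yields a = 2, b = 2, c = 1.
So f(s) = 2s^2 + 2s + 1.
Then f(2) = 13.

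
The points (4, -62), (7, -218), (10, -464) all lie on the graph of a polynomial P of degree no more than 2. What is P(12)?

-678

Forward differences of the values at t = 4, 7, 10:
  P  : -62  -218  -464
  Δ  : -156  -246
  Δ^2: -90
The second differences are constant, confirming degree 2.
Interpolating (Newton forward form) and evaluating at t = 12 gives P(12) = -678.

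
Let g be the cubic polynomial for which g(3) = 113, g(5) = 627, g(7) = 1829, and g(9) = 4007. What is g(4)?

Forward differences of the values at s = 3, 5, 7, 9:
  g  : 113  627  1829  4007
  Δ  : 514  1202  2178
  Δ^2: 688  976
  Δ^3: 288
The third differences are constant, confirming degree 3.
Interpolating (Newton forward form) and evaluating at s = 4 gives g(4) = 302.

302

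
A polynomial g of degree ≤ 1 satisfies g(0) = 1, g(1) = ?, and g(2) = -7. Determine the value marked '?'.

-3

On equispaced nodes a degree-1 polynomial has vanishing second forward difference, so
  g(0) - 2·g(1) + g(2) = 0.
Substituting the known values and solving for g(1):
  -2·g(1) = 6
  g(1) = -3.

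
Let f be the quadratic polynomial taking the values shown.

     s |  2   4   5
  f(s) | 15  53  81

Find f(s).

Write f(s) = as^2 + bs + c. Substituting each data point gives a linear system:
  4a + 2b + c = 15
  16a + 4b + c = 53
  25a + 5b + c = 81
Solving the system yields a = 3, b = 1, c = 1.
So f(s) = 3s^2 + s + 1.
Check: f(2) = 15. ✓

f(s) = 3s^2 + s + 1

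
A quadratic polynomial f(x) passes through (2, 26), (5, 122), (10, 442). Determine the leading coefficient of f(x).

Write f(x) = ax^2 + bx + c. Substituting each data point gives a linear system:
  4a + 2b + c = 26
  25a + 5b + c = 122
  100a + 10b + c = 442
Solving the system yields a = 4, b = 4, c = 2.
So f(x) = 4x² + 4x + 2.
The leading coefficient is 4.

4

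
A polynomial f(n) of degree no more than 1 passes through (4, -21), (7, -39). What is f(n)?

Write f(n) = an + b. Substituting each data point gives a linear system:
  4a + b = -21
  7a + b = -39
Solving the system yields a = -6, b = 3.
So f(n) = -6n + 3.
Check: f(4) = -21. ✓

f(n) = -6n + 3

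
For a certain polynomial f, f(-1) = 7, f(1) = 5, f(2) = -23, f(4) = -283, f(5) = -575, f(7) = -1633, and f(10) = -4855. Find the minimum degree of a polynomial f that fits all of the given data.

3

Divided differences on the nodes -1, 1, 2, 4, 5, 7, 10:
  order 0: 7  5  -23  -283  -575  -1633  -4855
  order 1: -1  -28  -130  -292  -529  -1074
  order 2: -9  -34  -54  -79  -109
  order 3: -5  -5  -5  -5
  order 4: 0  0  0
  order 5: 0  0
  order 6: 0
The order-3 divided differences are all -5 (nonzero) and every higher order vanishes, so the data lies on a polynomial of degree exactly 3.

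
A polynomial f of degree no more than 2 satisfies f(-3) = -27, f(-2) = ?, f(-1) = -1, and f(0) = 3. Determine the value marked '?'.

-11

The 3 known points determine the degree-2 polynomial uniquely.
Write f(s) = as^2 + bs + c. Substituting each data point gives a linear system:
  9a - 3b + c = -27
  a - b + c = -1
  c = 3
Solving the system yields a = -3, b = 1, c = 3.
So f(s) = -3s² + s + 3.
Then f(-2) = -11.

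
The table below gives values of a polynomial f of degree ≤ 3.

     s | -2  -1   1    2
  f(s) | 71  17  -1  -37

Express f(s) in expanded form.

Using the Lagrange interpolation formula with nodes -2, -1, 1, 2:
  L_0(s) = (s + 1)(s - 1)(s - 2) / -12
  L_1(s) = (s + 2)(s - 1)(s - 2) / 6
  L_2(s) = (s + 2)(s + 1)(s - 2) / -6
  L_3(s) = (s + 2)(s + 1)(s - 1) / 12
Then f(s) = 71·L_0(s) + 17·L_1(s) - 1·L_2(s) - 37·L_3(s).
Expanding and collecting terms gives f(s) = -6s³ + 3s² - 3s + 5.
Check: f(-2) = 71. ✓

f(s) = -6s^3 + 3s^2 - 3s + 5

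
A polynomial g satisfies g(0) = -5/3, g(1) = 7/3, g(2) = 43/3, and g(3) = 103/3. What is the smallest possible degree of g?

2

Forward differences of the values at n = 0, 1, 2, 3:
  g  : -5/3  7/3  43/3  103/3
  Δ  : 4  12  20
  Δ^2: 8  8
  Δ^3: 0
The second differences are constant (8) and nonzero, while all higher differences vanish, so the minimal degree is 2.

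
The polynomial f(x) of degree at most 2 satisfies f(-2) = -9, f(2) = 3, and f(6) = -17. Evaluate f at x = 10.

Using the Lagrange interpolation formula with nodes -2, 2, 6:
  L_0(x) = (x - 2)(x - 6) / 32
  L_1(x) = (x + 2)(x - 6) / -16
  L_2(x) = (x + 2)(x - 2) / 32
Then f(x) = -9·L_0(x) + 3·L_1(x) - 17·L_2(x).
Expanding and collecting terms gives f(x) = -x² + 3x + 1.
Evaluating at x = 10: f(10) = -69.

-69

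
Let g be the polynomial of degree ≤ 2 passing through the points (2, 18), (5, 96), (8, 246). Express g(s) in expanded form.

Using the Lagrange interpolation formula with nodes 2, 5, 8:
  L_0(s) = (s - 5)(s - 8) / 18
  L_1(s) = (s - 2)(s - 8) / -9
  L_2(s) = (s - 2)(s - 5) / 18
Then g(s) = 18·L_0(s) + 96·L_1(s) + 246·L_2(s).
Expanding and collecting terms gives g(s) = 4s^2 - 2s + 6.
Check: g(2) = 18. ✓

g(s) = 4s^2 - 2s + 6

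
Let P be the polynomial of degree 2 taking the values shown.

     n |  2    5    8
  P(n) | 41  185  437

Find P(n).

P(n) = 6n^2 + 6n + 5

Using the Lagrange interpolation formula with nodes 2, 5, 8:
  L_0(n) = (n - 5)(n - 8) / 18
  L_1(n) = (n - 2)(n - 8) / -9
  L_2(n) = (n - 2)(n - 5) / 18
Then P(n) = 41·L_0(n) + 185·L_1(n) + 437·L_2(n).
Expanding and collecting terms gives P(n) = 6n^2 + 6n + 5.
Check: P(8) = 437. ✓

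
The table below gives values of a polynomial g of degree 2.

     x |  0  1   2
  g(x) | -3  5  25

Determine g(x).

g(x) = 6x^2 + 2x - 3

Using the Lagrange interpolation formula with nodes 0, 1, 2:
  L_0(x) = (x - 1)(x - 2) / 2
  L_1(x) = x(x - 2) / -1
  L_2(x) = x(x - 1) / 2
Then g(x) = -3·L_0(x) + 5·L_1(x) + 25·L_2(x).
Expanding and collecting terms gives g(x) = 6x² + 2x - 3.
Check: g(2) = 25. ✓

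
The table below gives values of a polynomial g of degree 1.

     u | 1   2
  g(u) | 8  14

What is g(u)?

g(u) = 6u + 2

Write g(u) = au + b. Substituting each data point gives a linear system:
  a + b = 8
  2a + b = 14
Solving the system yields a = 6, b = 2.
So g(u) = 6u + 2.
Check: g(1) = 8. ✓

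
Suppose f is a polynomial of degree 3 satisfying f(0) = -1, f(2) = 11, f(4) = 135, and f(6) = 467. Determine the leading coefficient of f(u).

2

Write f(u) = au^3 + bu^2 + cu + d. Substituting each data point gives a linear system:
  d = -1
  8a + 4b + 2c + d = 11
  64a + 16b + 4c + d = 135
  216a + 36b + 6c + d = 467
Solving the system yields a = 2, b = 2, c = -6, d = -1.
So f(u) = 2u^3 + 2u^2 - 6u - 1.
The leading coefficient is 2.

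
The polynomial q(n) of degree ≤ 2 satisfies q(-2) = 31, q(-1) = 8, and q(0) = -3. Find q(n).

Write q(n) = an^2 + bn + c. Substituting each data point gives a linear system:
  4a - 2b + c = 31
  a - b + c = 8
  c = -3
Solving the system yields a = 6, b = -5, c = -3.
So q(n) = 6n² - 5n - 3.
Check: q(-2) = 31. ✓

q(n) = 6n^2 - 5n - 3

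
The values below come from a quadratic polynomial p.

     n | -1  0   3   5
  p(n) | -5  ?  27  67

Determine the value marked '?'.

The 3 known points determine the degree-2 polynomial uniquely.
Write p(n) = an^2 + bn + c. Substituting each data point gives a linear system:
  a - b + c = -5
  9a + 3b + c = 27
  25a + 5b + c = 67
Solving the system yields a = 2, b = 4, c = -3.
So p(n) = 2n^2 + 4n - 3.
Then p(0) = -3.

-3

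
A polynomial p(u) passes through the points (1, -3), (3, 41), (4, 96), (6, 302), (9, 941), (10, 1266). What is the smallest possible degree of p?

Divided differences on the nodes 1, 3, 4, 6, 9, 10:
  order 0: -3  41  96  302  941  1266
  order 1: 22  55  103  213  325
  order 2: 11  16  22  28
  order 3: 1  1  1
  order 4: 0  0
  order 5: 0
The order-3 divided differences are all 1 (nonzero) and every higher order vanishes, so the data lies on a polynomial of degree exactly 3.

3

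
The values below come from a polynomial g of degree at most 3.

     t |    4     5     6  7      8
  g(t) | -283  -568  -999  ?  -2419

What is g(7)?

-1606

On equispaced nodes a degree-3 polynomial has vanishing fourth forward difference, so
  g(4) - 4·g(5) + 6·g(6) - 4·g(7) + g(8) = 0.
Substituting the known values and solving for g(7):
  -4·g(7) = 6424
  g(7) = -1606.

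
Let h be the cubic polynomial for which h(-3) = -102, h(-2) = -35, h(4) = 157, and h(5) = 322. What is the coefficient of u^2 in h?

Write h(u) = au^3 + bu^2 + cu + d. Substituting each data point gives a linear system:
  -27a + 9b - 3c + d = -102
  -8a + 4b - 2c + d = -35
  64a + 16b + 4c + d = 157
  125a + 25b + 5c + d = 322
Solving the system yields a = 3, b = -2, c = 0, d = -3.
So h(u) = 3u^3 - 2u^2 - 3.
The coefficient of u^2 is -2.

-2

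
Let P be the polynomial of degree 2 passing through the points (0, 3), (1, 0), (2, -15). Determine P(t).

P(t) = -6t^2 + 3t + 3

Write P(t) = at^2 + bt + c. Substituting each data point gives a linear system:
  c = 3
  a + b + c = 0
  4a + 2b + c = -15
Solving the system yields a = -6, b = 3, c = 3.
So P(t) = -6t^2 + 3t + 3.
Check: P(1) = 0. ✓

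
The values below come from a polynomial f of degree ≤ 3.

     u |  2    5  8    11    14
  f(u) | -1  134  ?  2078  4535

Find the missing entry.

The 4 known points determine the degree-3 polynomial uniquely.
Write f(u) = au^3 + bu^2 + cu + d. Substituting each data point gives a linear system:
  8a + 4b + 2c + d = -1
  125a + 25b + 5c + d = 134
  1331a + 121b + 11c + d = 2078
  2744a + 196b + 14c + d = 4535
Solving the system yields a = 2, b = -5, c = 2, d = -1.
So f(u) = 2u^3 - 5u^2 + 2u - 1.
Then f(8) = 719.

719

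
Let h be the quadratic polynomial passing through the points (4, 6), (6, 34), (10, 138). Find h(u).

h(u) = 2u^2 - 6u - 2

Write h(u) = au^2 + bu + c. Substituting each data point gives a linear system:
  16a + 4b + c = 6
  36a + 6b + c = 34
  100a + 10b + c = 138
Solving the system yields a = 2, b = -6, c = -2.
So h(u) = 2u^2 - 6u - 2.
Check: h(10) = 138. ✓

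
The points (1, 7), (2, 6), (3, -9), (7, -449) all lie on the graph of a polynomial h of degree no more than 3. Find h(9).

-1065

Using the Lagrange interpolation formula with nodes 1, 2, 3, 7:
  L_0(s) = (s - 2)(s - 3)(s - 7) / -12
  L_1(s) = (s - 1)(s - 3)(s - 7) / 5
  L_2(s) = (s - 1)(s - 2)(s - 7) / -8
  L_3(s) = (s - 1)(s - 2)(s - 3) / 120
Then h(s) = 7·L_0(s) + 6·L_1(s) - 9·L_2(s) - 449·L_3(s).
Expanding and collecting terms gives h(s) = -2s³ + 5s² - 2s + 6.
Evaluating at s = 9: h(9) = -1065.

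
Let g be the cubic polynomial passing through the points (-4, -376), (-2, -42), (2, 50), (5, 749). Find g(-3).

Write g(u) = au^3 + bu^2 + cu + d. Substituting each data point gives a linear system:
  -64a + 16b - 4c + d = -376
  -8a + 4b - 2c + d = -42
  8a + 4b + 2c + d = 50
  125a + 25b + 5c + d = 749
Solving the system yields a = 6, b = 0, c = -1, d = 4.
So g(u) = 6u^3 - u + 4.
Then g(-3) = -155.

-155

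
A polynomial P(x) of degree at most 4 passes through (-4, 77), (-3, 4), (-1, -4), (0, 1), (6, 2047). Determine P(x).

Write P(x) = ax^4 + bx^3 + cx^2 + dx + e. Substituting each data point gives a linear system:
  256a - 64b + 16c - 4d + e = 77
  81a - 27b + 9c - 3d + e = 4
  a - b + c - d + e = -4
  e = 1
  1296a + 216b + 36c + 6d + e = 2047
Solving the system yields a = 1, b = 3, c = 2, d = 5, e = 1.
So P(x) = x⁴ + 3x³ + 2x² + 5x + 1.
Check: P(-4) = 77. ✓

P(x) = x^4 + 3x^3 + 2x^2 + 5x + 1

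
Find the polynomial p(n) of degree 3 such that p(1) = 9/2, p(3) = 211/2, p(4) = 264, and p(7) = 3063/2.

Write p(n) = an^3 + bn^2 + cn + d. Substituting each data point gives a linear system:
  a + b + c + d = 9/2
  27a + 9b + 3c + d = 211/2
  64a + 16b + 4c + d = 264
  343a + 49b + 7c + d = 3063/2
Solving the system yields a = 5, b = -4, c = 3/2, d = 2.
So p(n) = 5n³ - 4n² + (3/2)n + 2.
Check: p(7) = 3063/2. ✓

p(n) = 5n^3 - 4n^2 + (3/2)n + 2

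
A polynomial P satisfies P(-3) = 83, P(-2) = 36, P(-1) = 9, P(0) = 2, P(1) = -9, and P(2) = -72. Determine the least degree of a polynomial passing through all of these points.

4

Forward differences of the values at s = -3, -2, -1, 0, 1, 2:
  P  : 83  36  9  2  -9  -72
  Δ  : -47  -27  -7  -11  -63
  Δ^2: 20  20  -4  -52
  Δ^3: 0  -24  -48
  Δ^4: -24  -24
  Δ^5: 0
The fourth differences are constant (-24) and nonzero, while all higher differences vanish, so the minimal degree is 4.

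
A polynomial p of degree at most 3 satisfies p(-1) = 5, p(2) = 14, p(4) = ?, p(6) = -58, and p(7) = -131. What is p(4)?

10

The 4 known points determine the degree-3 polynomial uniquely.
Write p(t) = at^3 + bt^2 + ct + d. Substituting each data point gives a linear system:
  -a + b - c + d = 5
  8a + 4b + 2c + d = 14
  216a + 36b + 6c + d = -58
  343a + 49b + 7c + d = -131
Solving the system yields a = -1, b = 4, c = 2, d = 2.
So p(t) = -t^3 + 4t^2 + 2t + 2.
Then p(4) = 10.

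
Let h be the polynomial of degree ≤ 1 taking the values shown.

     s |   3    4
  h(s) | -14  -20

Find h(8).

-44

Using the Lagrange interpolation formula with nodes 3, 4:
  L_0(s) = (s - 4) / -1
  L_1(s) = (s - 3) / 1
Then h(s) = -14·L_0(s) - 20·L_1(s).
Expanding and collecting terms gives h(s) = -6s + 4.
Evaluating at s = 8: h(8) = -44.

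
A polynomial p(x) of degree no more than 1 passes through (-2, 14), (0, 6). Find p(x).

p(x) = -4x + 6

Using the Lagrange interpolation formula with nodes -2, 0:
  L_0(x) = x / -2
  L_1(x) = (x + 2) / 2
Then p(x) = 14·L_0(x) + 6·L_1(x).
Expanding and collecting terms gives p(x) = -4x + 6.
Check: p(0) = 6. ✓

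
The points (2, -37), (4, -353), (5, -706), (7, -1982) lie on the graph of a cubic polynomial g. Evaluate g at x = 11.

-7822

Write g(x) = ax^3 + bx^2 + cx + d. Substituting each data point gives a linear system:
  8a + 4b + 2c + d = -37
  64a + 16b + 4c + d = -353
  125a + 25b + 5c + d = -706
  343a + 49b + 7c + d = -1982
Solving the system yields a = -6, b = 1, c = 4, d = -1.
So g(x) = -6x³ + x² + 4x - 1.
Then g(11) = -7822.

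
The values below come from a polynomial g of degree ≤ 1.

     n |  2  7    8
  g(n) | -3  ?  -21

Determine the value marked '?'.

-18

The 2 known points determine the degree-1 polynomial uniquely.
Write g(n) = an + b. Substituting each data point gives a linear system:
  2a + b = -3
  8a + b = -21
Solving the system yields a = -3, b = 3.
So g(n) = -3n + 3.
Then g(7) = -18.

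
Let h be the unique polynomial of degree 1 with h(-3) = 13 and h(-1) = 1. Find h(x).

Write h(x) = ax + b. Substituting each data point gives a linear system:
  -3a + b = 13
  -a + b = 1
Solving the system yields a = -6, b = -5.
So h(x) = -6x - 5.
Check: h(-1) = 1. ✓

h(x) = -6x - 5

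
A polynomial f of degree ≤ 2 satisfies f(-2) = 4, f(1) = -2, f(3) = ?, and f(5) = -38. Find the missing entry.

The 3 known points determine the degree-2 polynomial uniquely.
Write f(s) = as^2 + bs + c. Substituting each data point gives a linear system:
  4a - 2b + c = 4
  a + b + c = -2
  25a + 5b + c = -38
Solving the system yields a = -1, b = -3, c = 2.
So f(s) = -s^2 - 3s + 2.
Then f(3) = -16.

-16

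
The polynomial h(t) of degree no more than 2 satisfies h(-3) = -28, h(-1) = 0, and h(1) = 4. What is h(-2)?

Using the Lagrange interpolation formula with nodes -3, -1, 1:
  L_0(t) = (t + 1)(t - 1) / 8
  L_1(t) = (t + 3)(t - 1) / -4
  L_2(t) = (t + 3)(t + 1) / 8
Then h(t) = -28·L_0(t) + 0·L_1(t) + 4·L_2(t).
Expanding and collecting terms gives h(t) = -3t^2 + 2t + 5.
Evaluating at t = -2: h(-2) = -11.

-11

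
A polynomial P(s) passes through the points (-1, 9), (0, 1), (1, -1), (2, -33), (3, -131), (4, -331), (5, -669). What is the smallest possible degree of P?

Forward differences of the values at s = -1, 0, 1, 2, 3, 4, 5:
  P  : 9  1  -1  -33  -131  -331  -669
  Δ  : -8  -2  -32  -98  -200  -338
  Δ^2: 6  -30  -66  -102  -138
  Δ^3: -36  -36  -36  -36
  Δ^4: 0  0  0
  Δ^5: 0  0
  Δ^6: 0
The third differences are constant (-36) and nonzero, while all higher differences vanish, so the minimal degree is 3.

3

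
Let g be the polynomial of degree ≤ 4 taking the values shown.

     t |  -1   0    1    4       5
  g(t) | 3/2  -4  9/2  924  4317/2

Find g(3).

Using the Lagrange interpolation formula with nodes -1, 0, 1, 4, 5:
  L_0(t) = t(t - 1)(t - 4)(t - 5) / 60
  L_1(t) = (t + 1)(t - 1)(t - 4)(t - 5) / -20
  L_2(t) = (t + 1)t(t - 4)(t - 5) / 24
  L_3(t) = (t + 1)t(t - 1)(t - 5) / -60
  L_4(t) = (t + 1)t(t - 1)(t - 4) / 120
Then g(t) = 3/2·L_0(t) - 4·L_1(t) + 9/2·L_2(t) + 924·L_3(t) + 4317/2·L_4(t).
Expanding and collecting terms gives g(t) = 3t^4 + (3/2)t^3 + 4t^2 - 4.
Evaluating at t = 3: g(3) = 631/2.

631/2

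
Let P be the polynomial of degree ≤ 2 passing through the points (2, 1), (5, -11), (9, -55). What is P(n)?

P(n) = -n^2 + 3n - 1

Write P(n) = an^2 + bn + c. Substituting each data point gives a linear system:
  4a + 2b + c = 1
  25a + 5b + c = -11
  81a + 9b + c = -55
Solving the system yields a = -1, b = 3, c = -1.
So P(n) = -n² + 3n - 1.
Check: P(5) = -11. ✓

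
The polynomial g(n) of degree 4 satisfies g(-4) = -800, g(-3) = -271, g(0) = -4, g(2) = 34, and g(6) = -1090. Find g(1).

5

Using the Lagrange interpolation formula with nodes -4, -3, 0, 2, 6:
  L_0(n) = (n + 3)n(n - 2)(n - 6) / 240
  L_1(n) = (n + 4)n(n - 2)(n - 6) / -135
  L_2(n) = (n + 4)(n + 3)(n - 2)(n - 6) / 144
  L_3(n) = (n + 4)(n + 3)n(n - 6) / -240
  L_4(n) = (n + 4)(n + 3)n(n - 2) / 2160
Then g(n) = -800·L_0(n) - 271·L_1(n) - 4·L_2(n) + 34·L_3(n) - 1090·L_4(n).
Expanding and collecting terms gives g(n) = -2n^4 + 6n^3 + 6n^2 - n - 4.
Evaluating at n = 1: g(1) = 5.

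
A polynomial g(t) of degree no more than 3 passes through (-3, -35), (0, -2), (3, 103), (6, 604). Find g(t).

Write g(t) = at^3 + bt^2 + ct + d. Substituting each data point gives a linear system:
  -27a + 9b - 3c + d = -35
  d = -2
  27a + 9b + 3c + d = 103
  216a + 36b + 6c + d = 604
Solving the system yields a = 2, b = 4, c = 5, d = -2.
So g(t) = 2t^3 + 4t^2 + 5t - 2.
Check: g(3) = 103. ✓

g(t) = 2t^3 + 4t^2 + 5t - 2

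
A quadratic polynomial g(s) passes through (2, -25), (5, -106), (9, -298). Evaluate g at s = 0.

Write g(s) = as^2 + bs + c. Substituting each data point gives a linear system:
  4a + 2b + c = -25
  25a + 5b + c = -106
  81a + 9b + c = -298
Solving the system yields a = -3, b = -6, c = -1.
So g(s) = -3s^2 - 6s - 1.
Then g(0) = -1.

-1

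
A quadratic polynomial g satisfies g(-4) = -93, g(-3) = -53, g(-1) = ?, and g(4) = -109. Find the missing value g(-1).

The 3 known points determine the degree-2 polynomial uniquely.
Write g(u) = au^2 + bu + c. Substituting each data point gives a linear system:
  16a - 4b + c = -93
  9a - 3b + c = -53
  16a + 4b + c = -109
Solving the system yields a = -6, b = -2, c = -5.
So g(u) = -6u² - 2u - 5.
Then g(-1) = -9.

-9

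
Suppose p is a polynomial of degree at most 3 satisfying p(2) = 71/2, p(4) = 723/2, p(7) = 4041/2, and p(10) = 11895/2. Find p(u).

Write p(u) = au^3 + bu^2 + cu + d. Substituting each data point gives a linear system:
  8a + 4b + 2c + d = 71/2
  64a + 16b + 4c + d = 723/2
  343a + 49b + 7c + d = 4041/2
  1000a + 100b + 10c + d = 11895/2
Solving the system yields a = 6, b = 0, c = -5, d = -5/2.
So p(u) = 6u^3 - 5u - 5/2.
Check: p(4) = 723/2. ✓

p(u) = 6u^3 - 5u - 5/2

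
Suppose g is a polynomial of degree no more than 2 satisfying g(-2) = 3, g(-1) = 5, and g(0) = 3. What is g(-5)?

Using the Lagrange interpolation formula with nodes -2, -1, 0:
  L_0(x) = (x + 1)x / 2
  L_1(x) = (x + 2)x / -1
  L_2(x) = (x + 2)(x + 1) / 2
Then g(x) = 3·L_0(x) + 5·L_1(x) + 3·L_2(x).
Expanding and collecting terms gives g(x) = -2x^2 - 4x + 3.
Evaluating at x = -5: g(-5) = -27.

-27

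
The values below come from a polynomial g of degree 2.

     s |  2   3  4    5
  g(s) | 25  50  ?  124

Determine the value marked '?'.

On equispaced nodes a degree-2 polynomial has vanishing third forward difference, so
  - g(2) + 3·g(3) - 3·g(4) + g(5) = 0.
Substituting the known values and solving for g(4):
  -3·g(4) = -249
  g(4) = 83.

83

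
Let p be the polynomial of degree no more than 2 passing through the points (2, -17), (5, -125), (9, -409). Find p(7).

-247

Using the Lagrange interpolation formula with nodes 2, 5, 9:
  L_0(x) = (x - 5)(x - 9) / 21
  L_1(x) = (x - 2)(x - 9) / -12
  L_2(x) = (x - 2)(x - 5) / 28
Then p(x) = -17·L_0(x) - 125·L_1(x) - 409·L_2(x).
Expanding and collecting terms gives p(x) = -5x² - x + 5.
Evaluating at x = 7: p(7) = -247.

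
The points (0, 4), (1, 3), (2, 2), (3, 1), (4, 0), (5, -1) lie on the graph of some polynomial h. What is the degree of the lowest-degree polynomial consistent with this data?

Forward differences of the values at n = 0, 1, 2, 3, 4, 5:
  h  : 4  3  2  1  0  -1
  Δ  : -1  -1  -1  -1  -1
  Δ^2: 0  0  0  0
  Δ^3: 0  0  0
  Δ^4: 0  0
  Δ^5: 0
The first differences are constant (-1) and nonzero, while all higher differences vanish, so the minimal degree is 1.

1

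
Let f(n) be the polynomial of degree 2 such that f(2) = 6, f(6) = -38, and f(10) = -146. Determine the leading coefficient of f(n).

-2

Write f(n) = an^2 + bn + c. Substituting each data point gives a linear system:
  4a + 2b + c = 6
  36a + 6b + c = -38
  100a + 10b + c = -146
Solving the system yields a = -2, b = 5, c = 4.
So f(n) = -2n² + 5n + 4.
The leading coefficient is -2.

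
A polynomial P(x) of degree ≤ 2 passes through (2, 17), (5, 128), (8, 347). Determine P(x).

P(x) = 6x^2 - 5x + 3

Using the Lagrange interpolation formula with nodes 2, 5, 8:
  L_0(x) = (x - 5)(x - 8) / 18
  L_1(x) = (x - 2)(x - 8) / -9
  L_2(x) = (x - 2)(x - 5) / 18
Then P(x) = 17·L_0(x) + 128·L_1(x) + 347·L_2(x).
Expanding and collecting terms gives P(x) = 6x² - 5x + 3.
Check: P(8) = 347. ✓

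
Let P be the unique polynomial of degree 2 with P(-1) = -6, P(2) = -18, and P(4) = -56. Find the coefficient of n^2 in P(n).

-3

Write P(n) = an^2 + bn + c. Substituting each data point gives a linear system:
  a - b + c = -6
  4a + 2b + c = -18
  16a + 4b + c = -56
Solving the system yields a = -3, b = -1, c = -4.
So P(n) = -3n^2 - n - 4.
The leading coefficient is -3.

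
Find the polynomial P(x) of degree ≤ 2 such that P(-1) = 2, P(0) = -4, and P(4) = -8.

Write P(x) = ax^2 + bx + c. Substituting each data point gives a linear system:
  a - b + c = 2
  c = -4
  16a + 4b + c = -8
Solving the system yields a = 1, b = -5, c = -4.
So P(x) = x² - 5x - 4.
Check: P(4) = -8. ✓

P(x) = x^2 - 5x - 4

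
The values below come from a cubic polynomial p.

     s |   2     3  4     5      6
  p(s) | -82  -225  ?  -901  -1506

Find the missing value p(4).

The 4 known points determine the degree-3 polynomial uniquely.
Write p(s) = as^3 + bs^2 + cs + d. Substituting each data point gives a linear system:
  8a + 4b + 2c + d = -82
  27a + 9b + 3c + d = -225
  125a + 25b + 5c + d = -901
  216a + 36b + 6c + d = -1506
Solving the system yields a = -6, b = -5, c = -4, d = -6.
So p(s) = -6s^3 - 5s^2 - 4s - 6.
Then p(4) = -486.

-486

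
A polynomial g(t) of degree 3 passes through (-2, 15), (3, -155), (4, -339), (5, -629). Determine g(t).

g(t) = -4t^3 - 5t^2 - t + 1

Using the Lagrange interpolation formula with nodes -2, 3, 4, 5:
  L_0(t) = (t - 3)(t - 4)(t - 5) / -210
  L_1(t) = (t + 2)(t - 4)(t - 5) / 10
  L_2(t) = (t + 2)(t - 3)(t - 5) / -6
  L_3(t) = (t + 2)(t - 3)(t - 4) / 14
Then g(t) = 15·L_0(t) - 155·L_1(t) - 339·L_2(t) - 629·L_3(t).
Expanding and collecting terms gives g(t) = -4t^3 - 5t^2 - t + 1.
Check: g(5) = -629. ✓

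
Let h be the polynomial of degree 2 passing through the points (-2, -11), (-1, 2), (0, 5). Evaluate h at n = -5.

Write h(n) = an^2 + bn + c. Substituting each data point gives a linear system:
  4a - 2b + c = -11
  a - b + c = 2
  c = 5
Solving the system yields a = -5, b = -2, c = 5.
So h(n) = -5n^2 - 2n + 5.
Then h(-5) = -110.

-110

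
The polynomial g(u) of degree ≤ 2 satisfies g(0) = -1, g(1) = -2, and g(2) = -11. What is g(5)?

-86

Using the Lagrange interpolation formula with nodes 0, 1, 2:
  L_0(u) = (u - 1)(u - 2) / 2
  L_1(u) = u(u - 2) / -1
  L_2(u) = u(u - 1) / 2
Then g(u) = -1·L_0(u) - 2·L_1(u) - 11·L_2(u).
Expanding and collecting terms gives g(u) = -4u² + 3u - 1.
Evaluating at u = 5: g(5) = -86.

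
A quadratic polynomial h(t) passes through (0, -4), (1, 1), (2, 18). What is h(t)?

Using the Lagrange interpolation formula with nodes 0, 1, 2:
  L_0(t) = (t - 1)(t - 2) / 2
  L_1(t) = t(t - 2) / -1
  L_2(t) = t(t - 1) / 2
Then h(t) = -4·L_0(t) + 1·L_1(t) + 18·L_2(t).
Expanding and collecting terms gives h(t) = 6t² - t - 4.
Check: h(2) = 18. ✓

h(t) = 6t^2 - t - 4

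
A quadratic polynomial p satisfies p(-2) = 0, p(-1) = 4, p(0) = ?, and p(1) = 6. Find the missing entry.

The 3 known points determine the degree-2 polynomial uniquely.
Write p(t) = at^2 + bt + c. Substituting each data point gives a linear system:
  4a - 2b + c = 0
  a - b + c = 4
  a + b + c = 6
Solving the system yields a = -1, b = 1, c = 6.
So p(t) = -t^2 + t + 6.
Then p(0) = 6.

6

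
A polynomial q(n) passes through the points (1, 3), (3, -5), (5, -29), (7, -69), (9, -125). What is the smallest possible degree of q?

2

Forward differences of the values at n = 1, 3, 5, 7, 9:
  q  : 3  -5  -29  -69  -125
  Δ  : -8  -24  -40  -56
  Δ^2: -16  -16  -16
  Δ^3: 0  0
  Δ^4: 0
The second differences are constant (-16) and nonzero, while all higher differences vanish, so the minimal degree is 2.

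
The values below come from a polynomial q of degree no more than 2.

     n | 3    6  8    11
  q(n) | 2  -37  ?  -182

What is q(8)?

The 3 known points determine the degree-2 polynomial uniquely.
Write q(n) = an^2 + bn + c. Substituting each data point gives a linear system:
  9a + 3b + c = 2
  36a + 6b + c = -37
  121a + 11b + c = -182
Solving the system yields a = -2, b = 5, c = 5.
So q(n) = -2n² + 5n + 5.
Then q(8) = -83.

-83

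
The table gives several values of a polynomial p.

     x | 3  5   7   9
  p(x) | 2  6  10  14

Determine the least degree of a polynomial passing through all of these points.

1

Forward differences of the values at x = 3, 5, 7, 9:
  p  : 2  6  10  14
  Δ  : 4  4  4
  Δ^2: 0  0
  Δ^3: 0
The first differences are constant (4) and nonzero, while all higher differences vanish, so the minimal degree is 1.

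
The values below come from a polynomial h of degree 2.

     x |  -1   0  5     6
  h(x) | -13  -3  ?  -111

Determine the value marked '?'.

The 3 known points determine the degree-2 polynomial uniquely.
Write h(x) = ax^2 + bx + c. Substituting each data point gives a linear system:
  a - b + c = -13
  c = -3
  36a + 6b + c = -111
Solving the system yields a = -4, b = 6, c = -3.
So h(x) = -4x^2 + 6x - 3.
Then h(5) = -73.

-73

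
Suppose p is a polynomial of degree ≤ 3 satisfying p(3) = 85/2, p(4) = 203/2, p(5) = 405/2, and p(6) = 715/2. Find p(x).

Using the Lagrange interpolation formula with nodes 3, 4, 5, 6:
  L_0(x) = (x - 4)(x - 5)(x - 6) / -6
  L_1(x) = (x - 3)(x - 5)(x - 6) / 2
  L_2(x) = (x - 3)(x - 4)(x - 6) / -2
  L_3(x) = (x - 3)(x - 4)(x - 5) / 6
Then p(x) = 85/2·L_0(x) + 203/2·L_1(x) + 405/2·L_2(x) + 715/2·L_3(x).
Expanding and collecting terms gives p(x) = 2x³ - 3x² + 6x - 5/2.
Check: p(3) = 85/2. ✓

p(x) = 2x^3 - 3x^2 + 6x - 5/2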